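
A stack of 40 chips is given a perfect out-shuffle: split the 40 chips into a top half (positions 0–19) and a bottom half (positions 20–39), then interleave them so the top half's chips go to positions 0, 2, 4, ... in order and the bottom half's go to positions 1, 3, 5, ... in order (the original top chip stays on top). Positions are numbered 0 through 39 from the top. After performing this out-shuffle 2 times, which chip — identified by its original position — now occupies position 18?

24

Work backwards from position 18, undoing one out-shuffle at a time:
18 ← 9 ← 24
So the chip now at position 18 started at position 24.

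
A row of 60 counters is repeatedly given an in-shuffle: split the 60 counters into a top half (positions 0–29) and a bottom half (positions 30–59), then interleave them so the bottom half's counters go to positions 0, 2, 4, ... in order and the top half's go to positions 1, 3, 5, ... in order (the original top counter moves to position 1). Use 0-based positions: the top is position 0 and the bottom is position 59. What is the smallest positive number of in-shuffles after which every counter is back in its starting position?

The in-shuffle permutes the 60 positions with cycle lengths [60].
Every counter is home exactly when every cycle has completed a whole number of laps, i.e. after lcm(60) = 60 in-shuffles.

60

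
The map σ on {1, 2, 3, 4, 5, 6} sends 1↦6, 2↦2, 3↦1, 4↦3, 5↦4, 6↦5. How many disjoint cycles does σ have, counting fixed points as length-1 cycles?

Cycle decomposition: (1 6 5 4 3) (2).
2 cycles.

2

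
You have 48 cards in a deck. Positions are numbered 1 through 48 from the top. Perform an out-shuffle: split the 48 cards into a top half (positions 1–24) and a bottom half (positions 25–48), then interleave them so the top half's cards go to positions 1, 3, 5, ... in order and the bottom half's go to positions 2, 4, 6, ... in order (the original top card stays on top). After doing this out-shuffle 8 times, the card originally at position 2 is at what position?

Track the card's position through each out-shuffle:
2 → 3 → 5 → 9 → 17 → 33 → 18 → 35 → 22

22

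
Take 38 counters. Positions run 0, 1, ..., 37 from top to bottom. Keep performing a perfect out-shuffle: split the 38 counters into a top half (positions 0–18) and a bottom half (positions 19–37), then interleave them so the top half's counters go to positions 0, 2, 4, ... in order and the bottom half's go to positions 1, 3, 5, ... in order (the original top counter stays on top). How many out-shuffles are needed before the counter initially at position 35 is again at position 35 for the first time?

36

Follow position 35 under repeated out-shuffles:
35 → 33 → 29 → 21 → 5 → 10 → 20 → 3 → ... → 35 (length 36)
It first returns after 36 out-shuffles.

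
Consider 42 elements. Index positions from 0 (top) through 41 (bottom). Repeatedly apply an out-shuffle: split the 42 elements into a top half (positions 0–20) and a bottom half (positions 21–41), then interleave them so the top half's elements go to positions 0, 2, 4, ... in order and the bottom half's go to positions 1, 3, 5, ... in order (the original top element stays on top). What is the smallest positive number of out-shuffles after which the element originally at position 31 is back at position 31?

Follow position 31 under repeated out-shuffles:
31 → 21 → 1 → 2 → 4 → 8 → 16 → 32 → 23 → 5 → 10 → 20 → 40 → 39 → 37 → 33 → 25 → 9 → 18 → 36 → 31
It first returns after 20 out-shuffles.

20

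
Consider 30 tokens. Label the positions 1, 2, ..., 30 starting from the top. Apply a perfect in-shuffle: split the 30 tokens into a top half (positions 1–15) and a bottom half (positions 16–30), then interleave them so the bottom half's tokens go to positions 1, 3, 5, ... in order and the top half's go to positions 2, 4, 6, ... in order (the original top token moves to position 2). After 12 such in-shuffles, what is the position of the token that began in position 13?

Track the token's position through each in-shuffle:
13 → 26 → 21 → 11 → 22 → 13 → 26 → 21 → 11 → 22 → 13 → 26 → 21

21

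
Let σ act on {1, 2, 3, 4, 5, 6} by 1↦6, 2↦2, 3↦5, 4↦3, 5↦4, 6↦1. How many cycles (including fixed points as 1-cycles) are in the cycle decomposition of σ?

Cycle decomposition: (1 6) (2) (3 5 4).
3 cycles.

3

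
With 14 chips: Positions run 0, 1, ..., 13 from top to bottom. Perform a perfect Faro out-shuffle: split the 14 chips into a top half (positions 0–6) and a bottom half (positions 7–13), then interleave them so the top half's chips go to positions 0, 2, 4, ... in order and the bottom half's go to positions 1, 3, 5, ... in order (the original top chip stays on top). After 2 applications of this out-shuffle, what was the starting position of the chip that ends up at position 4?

1

Work backwards from position 4, undoing one out-shuffle at a time:
4 ← 2 ← 1
So the chip now at position 4 started at position 1.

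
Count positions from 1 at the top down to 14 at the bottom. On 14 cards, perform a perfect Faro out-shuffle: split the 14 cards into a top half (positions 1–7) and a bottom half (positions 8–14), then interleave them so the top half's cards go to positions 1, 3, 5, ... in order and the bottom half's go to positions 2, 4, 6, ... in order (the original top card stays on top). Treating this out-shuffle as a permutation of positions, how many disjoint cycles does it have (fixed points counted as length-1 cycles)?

3

Trace each unvisited position around until it returns:
(1) (2 3 5 9 4 7 ... len 12) (14)
3 cycles in total.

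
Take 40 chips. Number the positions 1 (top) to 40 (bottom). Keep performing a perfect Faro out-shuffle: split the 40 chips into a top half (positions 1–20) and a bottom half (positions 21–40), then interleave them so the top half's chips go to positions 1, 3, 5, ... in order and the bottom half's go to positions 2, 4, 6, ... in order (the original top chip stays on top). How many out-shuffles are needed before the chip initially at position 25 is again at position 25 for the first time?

12

Follow position 25 under repeated out-shuffles:
25 → 10 → 19 → 37 → 34 → 28 → 16 → 31 → 22 → 4 → 7 → 13 → 25
It first returns after 12 out-shuffles.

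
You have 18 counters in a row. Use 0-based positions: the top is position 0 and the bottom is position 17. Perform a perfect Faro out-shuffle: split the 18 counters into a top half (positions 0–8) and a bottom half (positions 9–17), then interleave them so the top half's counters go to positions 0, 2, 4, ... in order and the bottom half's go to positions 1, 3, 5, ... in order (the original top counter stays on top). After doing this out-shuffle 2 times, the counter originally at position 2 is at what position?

8

Track the counter's position through each out-shuffle:
2 → 4 → 8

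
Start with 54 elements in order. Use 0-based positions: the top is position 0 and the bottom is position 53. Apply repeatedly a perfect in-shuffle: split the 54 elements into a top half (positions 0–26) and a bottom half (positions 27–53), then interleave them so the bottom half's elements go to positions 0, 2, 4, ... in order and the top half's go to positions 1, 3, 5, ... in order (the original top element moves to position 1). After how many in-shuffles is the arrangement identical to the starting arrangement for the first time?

20

The in-shuffle permutes the 54 positions with cycle lengths [4, 10, 20, 20].
Every element is home exactly when every cycle has completed a whole number of laps, i.e. after lcm(4, 10, 20) = 20 in-shuffles.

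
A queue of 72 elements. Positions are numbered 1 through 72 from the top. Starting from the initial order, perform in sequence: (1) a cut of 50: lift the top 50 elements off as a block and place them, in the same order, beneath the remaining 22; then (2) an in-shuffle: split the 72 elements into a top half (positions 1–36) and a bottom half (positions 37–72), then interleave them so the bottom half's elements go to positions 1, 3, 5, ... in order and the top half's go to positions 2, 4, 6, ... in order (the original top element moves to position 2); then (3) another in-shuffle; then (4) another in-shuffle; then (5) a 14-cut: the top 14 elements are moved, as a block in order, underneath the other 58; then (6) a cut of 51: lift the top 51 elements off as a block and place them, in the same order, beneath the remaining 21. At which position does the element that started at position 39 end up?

Track the element from position 39 forward through each operation:
  after op 1 (cut 50): 39 → 61
  after op 2 (in-shuffle): 61 → 49
  after op 3 (in-shuffle): 49 → 25
  after op 4 (in-shuffle): 25 → 50
  after op 5 (cut 14): 50 → 36
  after op 6 (cut 51): 36 → 57

57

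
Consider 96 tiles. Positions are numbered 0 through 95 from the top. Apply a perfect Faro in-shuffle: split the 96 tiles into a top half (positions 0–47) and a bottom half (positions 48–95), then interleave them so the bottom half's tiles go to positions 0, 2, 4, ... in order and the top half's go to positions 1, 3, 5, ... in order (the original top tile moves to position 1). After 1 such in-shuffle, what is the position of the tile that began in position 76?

56

Track the tile's position through each in-shuffle:
76 → 56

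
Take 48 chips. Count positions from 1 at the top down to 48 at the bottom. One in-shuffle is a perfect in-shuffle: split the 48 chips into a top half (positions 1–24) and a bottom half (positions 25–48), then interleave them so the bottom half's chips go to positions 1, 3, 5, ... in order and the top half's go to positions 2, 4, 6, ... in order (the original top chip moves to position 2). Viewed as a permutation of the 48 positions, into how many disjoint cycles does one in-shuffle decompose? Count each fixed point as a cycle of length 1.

4

Trace each unvisited position around until it returns:
(1 2 4 8 16 32 ... len 21) (3 6 12 24 48 47 ... len 21) (7 14 28) (21 42 35)
4 cycles in total.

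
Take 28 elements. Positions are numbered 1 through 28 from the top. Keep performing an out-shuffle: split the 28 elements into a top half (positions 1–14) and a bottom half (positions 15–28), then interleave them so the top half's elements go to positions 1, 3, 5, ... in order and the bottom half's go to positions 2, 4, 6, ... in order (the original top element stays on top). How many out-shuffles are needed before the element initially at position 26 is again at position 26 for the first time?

18

Follow position 26 under repeated out-shuffles:
26 → 24 → 20 → 12 → 23 → 18 → 8 → 15 → 2 → 3 → 5 → 9 → 17 → 6 → 11 → 21 → 14 → 27 → 26
It first returns after 18 out-shuffles.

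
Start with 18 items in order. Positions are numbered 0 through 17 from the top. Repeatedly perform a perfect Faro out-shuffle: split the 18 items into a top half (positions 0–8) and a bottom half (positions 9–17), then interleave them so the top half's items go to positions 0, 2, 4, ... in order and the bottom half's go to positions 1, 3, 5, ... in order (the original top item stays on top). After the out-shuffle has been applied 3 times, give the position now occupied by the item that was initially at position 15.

Track the item's position through each out-shuffle:
15 → 13 → 9 → 1

1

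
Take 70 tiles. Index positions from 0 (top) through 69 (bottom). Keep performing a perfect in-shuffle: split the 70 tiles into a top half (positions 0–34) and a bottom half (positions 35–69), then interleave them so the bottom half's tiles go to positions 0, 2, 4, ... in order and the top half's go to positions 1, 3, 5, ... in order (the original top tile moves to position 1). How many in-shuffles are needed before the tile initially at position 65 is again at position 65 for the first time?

35

Follow position 65 under repeated in-shuffles:
65 → 60 → 50 → 30 → 61 → 52 → 34 → 69 → ... → 65 (length 35)
It first returns after 35 in-shuffles.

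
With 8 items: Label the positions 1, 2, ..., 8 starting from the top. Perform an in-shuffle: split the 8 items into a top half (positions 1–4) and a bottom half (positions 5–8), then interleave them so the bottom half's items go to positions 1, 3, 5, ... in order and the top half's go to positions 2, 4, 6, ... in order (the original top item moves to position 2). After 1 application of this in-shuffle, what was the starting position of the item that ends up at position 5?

7

Work backwards from position 5, undoing one in-shuffle at a time:
5 ← 7
So the item now at position 5 started at position 7.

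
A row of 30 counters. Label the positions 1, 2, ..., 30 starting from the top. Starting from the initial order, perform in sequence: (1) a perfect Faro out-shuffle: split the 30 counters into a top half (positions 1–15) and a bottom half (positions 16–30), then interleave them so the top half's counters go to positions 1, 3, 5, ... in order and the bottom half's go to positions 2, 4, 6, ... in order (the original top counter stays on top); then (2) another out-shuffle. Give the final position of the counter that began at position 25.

10

Track the counter from position 25 forward through each operation:
  after op 1 (out-shuffle): 25 → 20
  after op 2 (out-shuffle): 20 → 10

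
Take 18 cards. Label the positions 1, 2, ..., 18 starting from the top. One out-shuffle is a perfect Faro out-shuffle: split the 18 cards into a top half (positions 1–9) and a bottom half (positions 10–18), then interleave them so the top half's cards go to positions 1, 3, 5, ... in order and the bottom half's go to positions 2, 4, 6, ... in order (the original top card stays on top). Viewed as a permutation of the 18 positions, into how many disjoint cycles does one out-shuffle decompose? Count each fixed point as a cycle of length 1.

4

Trace each unvisited position around until it returns:
(1) (2 3 5 9 17 16 14 10) (4 7 13 8 15 12 6 11) (18)
4 cycles in total.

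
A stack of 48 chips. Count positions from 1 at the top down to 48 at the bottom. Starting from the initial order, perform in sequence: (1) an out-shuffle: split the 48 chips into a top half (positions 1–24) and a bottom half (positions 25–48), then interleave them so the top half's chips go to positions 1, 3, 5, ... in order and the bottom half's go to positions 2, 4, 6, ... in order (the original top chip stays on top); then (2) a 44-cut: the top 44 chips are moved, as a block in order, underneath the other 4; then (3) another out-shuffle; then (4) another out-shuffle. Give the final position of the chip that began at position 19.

20

Track the chip from position 19 forward through each operation:
  after op 1 (out-shuffle): 19 → 37
  after op 2 (cut 44): 37 → 41
  after op 3 (out-shuffle): 41 → 34
  after op 4 (out-shuffle): 34 → 20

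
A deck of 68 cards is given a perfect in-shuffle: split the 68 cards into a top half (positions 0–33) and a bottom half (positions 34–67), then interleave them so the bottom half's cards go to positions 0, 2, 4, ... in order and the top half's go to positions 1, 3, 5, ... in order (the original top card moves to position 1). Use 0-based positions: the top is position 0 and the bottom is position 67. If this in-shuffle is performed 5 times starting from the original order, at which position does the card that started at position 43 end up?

Track the card's position through each in-shuffle:
43 → 18 → 37 → 6 → 13 → 27

27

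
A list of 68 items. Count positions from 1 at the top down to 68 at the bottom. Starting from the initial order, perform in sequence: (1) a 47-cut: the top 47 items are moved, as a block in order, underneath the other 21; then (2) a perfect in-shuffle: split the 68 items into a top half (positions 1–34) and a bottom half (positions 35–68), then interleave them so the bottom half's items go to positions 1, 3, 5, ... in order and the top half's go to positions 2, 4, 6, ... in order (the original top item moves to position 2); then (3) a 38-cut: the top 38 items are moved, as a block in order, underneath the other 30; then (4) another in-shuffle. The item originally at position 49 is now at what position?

68

Track the item from position 49 forward through each operation:
  after op 1 (cut 47): 49 → 2
  after op 2 (in-shuffle): 2 → 4
  after op 3 (cut 38): 4 → 34
  after op 4 (in-shuffle): 34 → 68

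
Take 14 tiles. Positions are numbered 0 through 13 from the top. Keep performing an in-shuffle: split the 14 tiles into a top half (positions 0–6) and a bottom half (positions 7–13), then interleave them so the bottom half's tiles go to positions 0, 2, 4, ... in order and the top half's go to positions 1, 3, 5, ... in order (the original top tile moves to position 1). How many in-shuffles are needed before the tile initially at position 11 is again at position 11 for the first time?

4

Follow position 11 under repeated in-shuffles:
11 → 8 → 2 → 5 → 11
It first returns after 4 in-shuffles.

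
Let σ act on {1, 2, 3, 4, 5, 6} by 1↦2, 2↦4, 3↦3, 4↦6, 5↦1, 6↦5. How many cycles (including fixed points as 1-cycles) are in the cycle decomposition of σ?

Cycle decomposition: (1 2 4 6 5) (3).
2 cycles.

2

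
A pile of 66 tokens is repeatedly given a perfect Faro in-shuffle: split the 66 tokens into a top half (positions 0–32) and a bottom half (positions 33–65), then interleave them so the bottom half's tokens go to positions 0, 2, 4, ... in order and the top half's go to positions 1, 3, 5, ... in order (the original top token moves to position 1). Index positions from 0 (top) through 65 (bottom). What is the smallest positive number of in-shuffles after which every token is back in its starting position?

66

The in-shuffle permutes the 66 positions with cycle lengths [66].
Every token is home exactly when every cycle has completed a whole number of laps, i.e. after lcm(66) = 66 in-shuffles.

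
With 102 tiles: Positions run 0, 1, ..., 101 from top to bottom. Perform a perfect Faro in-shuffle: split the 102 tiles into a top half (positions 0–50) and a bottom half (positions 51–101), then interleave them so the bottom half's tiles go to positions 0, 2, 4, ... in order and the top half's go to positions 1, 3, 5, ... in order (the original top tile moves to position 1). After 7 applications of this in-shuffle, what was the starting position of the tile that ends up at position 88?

Work backwards from position 88, undoing one in-shuffle at a time:
88 ← 95 ← 47 ← 23 ← 11 ← 5 ← 2 ← 52
So the tile now at position 88 started at position 52.

52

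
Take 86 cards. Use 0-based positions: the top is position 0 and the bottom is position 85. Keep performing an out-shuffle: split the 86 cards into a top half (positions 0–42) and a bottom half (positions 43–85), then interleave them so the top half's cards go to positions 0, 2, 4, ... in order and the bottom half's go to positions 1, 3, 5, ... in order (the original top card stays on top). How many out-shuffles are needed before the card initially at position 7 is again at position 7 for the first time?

8

Follow position 7 under repeated out-shuffles:
7 → 14 → 28 → 56 → 27 → 54 → 23 → 46 → 7
It first returns after 8 out-shuffles.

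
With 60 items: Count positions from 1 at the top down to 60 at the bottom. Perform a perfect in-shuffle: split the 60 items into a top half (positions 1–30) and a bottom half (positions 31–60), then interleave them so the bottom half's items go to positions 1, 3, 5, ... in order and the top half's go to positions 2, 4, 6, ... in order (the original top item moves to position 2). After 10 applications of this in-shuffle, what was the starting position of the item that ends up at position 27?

Work backwards from position 27, undoing one in-shuffle at a time:
27 ← 44 ← 22 ← 11 ← 36 ← 18 ← 9 ← 35 ← 48 ← 24 ← 12
So the item now at position 27 started at position 12.

12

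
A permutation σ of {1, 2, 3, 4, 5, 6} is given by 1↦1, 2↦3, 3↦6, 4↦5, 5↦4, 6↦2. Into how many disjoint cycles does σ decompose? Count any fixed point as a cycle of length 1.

Cycle decomposition: (1) (2 3 6) (4 5).
3 cycles.

3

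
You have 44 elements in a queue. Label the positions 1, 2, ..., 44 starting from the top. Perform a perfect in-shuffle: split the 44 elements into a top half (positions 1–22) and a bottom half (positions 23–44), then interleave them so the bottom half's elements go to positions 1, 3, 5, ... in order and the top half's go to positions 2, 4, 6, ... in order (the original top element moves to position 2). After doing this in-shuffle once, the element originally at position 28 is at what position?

Track the element's position through each in-shuffle:
28 → 11

11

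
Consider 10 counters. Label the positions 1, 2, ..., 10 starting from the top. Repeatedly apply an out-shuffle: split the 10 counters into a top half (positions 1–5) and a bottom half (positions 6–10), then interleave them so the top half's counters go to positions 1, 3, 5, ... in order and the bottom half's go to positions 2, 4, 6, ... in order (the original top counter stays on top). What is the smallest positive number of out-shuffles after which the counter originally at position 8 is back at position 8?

6

Follow position 8 under repeated out-shuffles:
8 → 6 → 2 → 3 → 5 → 9 → 8
It first returns after 6 out-shuffles.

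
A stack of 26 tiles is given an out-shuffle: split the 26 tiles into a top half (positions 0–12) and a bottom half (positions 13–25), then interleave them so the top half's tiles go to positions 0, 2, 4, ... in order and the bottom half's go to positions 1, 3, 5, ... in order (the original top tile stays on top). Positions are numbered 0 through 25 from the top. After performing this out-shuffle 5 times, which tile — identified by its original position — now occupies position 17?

6

Work backwards from position 17, undoing one out-shuffle at a time:
17 ← 21 ← 23 ← 24 ← 12 ← 6
So the tile now at position 17 started at position 6.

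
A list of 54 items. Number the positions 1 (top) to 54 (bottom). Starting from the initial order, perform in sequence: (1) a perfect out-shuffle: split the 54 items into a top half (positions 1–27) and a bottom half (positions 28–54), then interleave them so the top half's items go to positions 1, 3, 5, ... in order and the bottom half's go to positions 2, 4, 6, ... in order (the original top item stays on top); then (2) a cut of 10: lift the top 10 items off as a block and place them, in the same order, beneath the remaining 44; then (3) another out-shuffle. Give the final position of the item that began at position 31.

50

Track the item from position 31 forward through each operation:
  after op 1 (out-shuffle): 31 → 8
  after op 2 (cut 10): 8 → 52
  after op 3 (out-shuffle): 52 → 50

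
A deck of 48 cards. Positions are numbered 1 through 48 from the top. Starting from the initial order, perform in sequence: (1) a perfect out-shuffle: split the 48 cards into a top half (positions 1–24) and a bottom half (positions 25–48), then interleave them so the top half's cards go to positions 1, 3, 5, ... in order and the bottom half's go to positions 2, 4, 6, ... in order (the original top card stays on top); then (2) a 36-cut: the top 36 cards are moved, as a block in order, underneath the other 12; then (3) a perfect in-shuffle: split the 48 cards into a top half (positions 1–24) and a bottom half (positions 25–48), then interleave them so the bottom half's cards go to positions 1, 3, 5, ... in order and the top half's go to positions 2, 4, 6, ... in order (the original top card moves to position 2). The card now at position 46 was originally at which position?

6

Undo the operations in reverse order, starting from position 46:
  undo op 3 (in-shuffle, from top half): 46 ← 23
  undo op 2 (cut 36): 23 ← 11
  undo op 1 (out-shuffle, from top half): 11 ← 6
So the card at position 46 came from original position 6.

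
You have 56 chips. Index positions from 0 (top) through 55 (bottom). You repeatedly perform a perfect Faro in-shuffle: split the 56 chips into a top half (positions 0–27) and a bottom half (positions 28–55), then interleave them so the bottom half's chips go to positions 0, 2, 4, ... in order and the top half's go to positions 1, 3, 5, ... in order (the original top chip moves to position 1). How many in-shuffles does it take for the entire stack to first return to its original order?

The in-shuffle permutes the 56 positions with cycle lengths [2, 18, 18, 18].
Every chip is home exactly when every cycle has completed a whole number of laps, i.e. after lcm(2, 18) = 18 in-shuffles.

18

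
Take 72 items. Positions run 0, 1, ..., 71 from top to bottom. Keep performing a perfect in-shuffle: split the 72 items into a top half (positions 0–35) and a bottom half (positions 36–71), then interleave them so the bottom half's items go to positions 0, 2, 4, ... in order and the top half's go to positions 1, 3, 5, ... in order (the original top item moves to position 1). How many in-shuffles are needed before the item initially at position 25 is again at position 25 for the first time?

9

Follow position 25 under repeated in-shuffles:
25 → 51 → 30 → 61 → 50 → 28 → 57 → 42 → 12 → 25
It first returns after 9 in-shuffles.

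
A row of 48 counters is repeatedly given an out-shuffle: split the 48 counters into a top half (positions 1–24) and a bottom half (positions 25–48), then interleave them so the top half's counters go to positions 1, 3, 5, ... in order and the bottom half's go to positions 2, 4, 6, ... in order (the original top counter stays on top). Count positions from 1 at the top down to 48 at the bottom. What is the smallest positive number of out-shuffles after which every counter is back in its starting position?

The out-shuffle permutes the 48 positions with cycle lengths [1, 1, 23, 23].
Every counter is home exactly when every cycle has completed a whole number of laps, i.e. after lcm(1, 23) = 23 out-shuffles.

23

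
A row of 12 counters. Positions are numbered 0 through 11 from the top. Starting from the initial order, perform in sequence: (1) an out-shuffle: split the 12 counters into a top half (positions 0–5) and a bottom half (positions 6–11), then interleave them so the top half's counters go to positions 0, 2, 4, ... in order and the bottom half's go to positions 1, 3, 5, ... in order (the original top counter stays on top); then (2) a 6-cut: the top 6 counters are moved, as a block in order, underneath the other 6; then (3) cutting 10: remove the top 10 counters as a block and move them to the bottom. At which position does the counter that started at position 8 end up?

Track the counter from position 8 forward through each operation:
  after op 1 (out-shuffle): 8 → 5
  after op 2 (cut 6): 5 → 11
  after op 3 (cut 10): 11 → 1

1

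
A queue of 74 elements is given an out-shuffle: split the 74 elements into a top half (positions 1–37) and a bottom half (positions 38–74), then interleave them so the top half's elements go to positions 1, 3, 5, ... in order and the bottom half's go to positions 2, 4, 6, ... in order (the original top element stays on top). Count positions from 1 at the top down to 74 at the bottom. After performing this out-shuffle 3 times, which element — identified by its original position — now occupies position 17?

3

Work backwards from position 17, undoing one out-shuffle at a time:
17 ← 9 ← 5 ← 3
So the element now at position 17 started at position 3.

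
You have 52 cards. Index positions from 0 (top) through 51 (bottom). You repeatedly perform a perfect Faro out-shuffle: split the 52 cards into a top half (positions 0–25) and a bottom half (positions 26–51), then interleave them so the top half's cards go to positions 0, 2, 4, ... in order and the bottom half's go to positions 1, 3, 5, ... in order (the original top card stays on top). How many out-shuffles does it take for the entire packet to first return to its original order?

8

The out-shuffle permutes the 52 positions with cycle lengths [1, 1, 2, 8, 8, 8, 8, 8, 8].
Every card is home exactly when every cycle has completed a whole number of laps, i.e. after lcm(1, 2, 8) = 8 out-shuffles.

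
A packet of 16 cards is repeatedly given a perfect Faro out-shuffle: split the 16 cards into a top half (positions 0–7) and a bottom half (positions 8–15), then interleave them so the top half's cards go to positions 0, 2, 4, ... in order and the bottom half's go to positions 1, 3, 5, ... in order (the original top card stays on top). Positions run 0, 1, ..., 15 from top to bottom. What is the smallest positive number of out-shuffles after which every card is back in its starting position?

4

The out-shuffle permutes the 16 positions with cycle lengths [1, 1, 2, 4, 4, 4].
Every card is home exactly when every cycle has completed a whole number of laps, i.e. after lcm(1, 2, 4) = 4 out-shuffles.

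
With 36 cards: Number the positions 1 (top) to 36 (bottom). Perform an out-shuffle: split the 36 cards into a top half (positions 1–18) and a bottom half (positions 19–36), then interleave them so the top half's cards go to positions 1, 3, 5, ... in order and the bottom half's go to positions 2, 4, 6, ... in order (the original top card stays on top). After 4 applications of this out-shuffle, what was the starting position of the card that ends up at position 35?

Work backwards from position 35, undoing one out-shuffle at a time:
35 ← 18 ← 27 ← 14 ← 25
So the card now at position 35 started at position 25.

25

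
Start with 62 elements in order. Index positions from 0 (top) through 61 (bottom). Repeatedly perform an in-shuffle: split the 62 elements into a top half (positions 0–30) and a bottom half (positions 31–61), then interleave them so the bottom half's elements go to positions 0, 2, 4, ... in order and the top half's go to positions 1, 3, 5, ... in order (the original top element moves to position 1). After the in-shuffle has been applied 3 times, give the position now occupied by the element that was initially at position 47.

5

Track the element's position through each in-shuffle:
47 → 32 → 2 → 5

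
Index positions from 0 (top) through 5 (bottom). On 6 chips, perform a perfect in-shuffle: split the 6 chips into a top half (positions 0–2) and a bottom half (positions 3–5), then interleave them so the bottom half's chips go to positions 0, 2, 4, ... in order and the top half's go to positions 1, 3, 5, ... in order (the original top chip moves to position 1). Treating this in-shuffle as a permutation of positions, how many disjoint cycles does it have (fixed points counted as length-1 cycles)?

Trace each unvisited position around until it returns:
(0 1 3) (2 5 4)
2 cycles in total.

2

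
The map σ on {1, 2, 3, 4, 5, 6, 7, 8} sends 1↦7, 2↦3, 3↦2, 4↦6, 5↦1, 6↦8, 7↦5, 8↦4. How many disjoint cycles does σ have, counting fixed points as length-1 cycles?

Cycle decomposition: (1 7 5) (2 3) (4 6 8).
3 cycles.

3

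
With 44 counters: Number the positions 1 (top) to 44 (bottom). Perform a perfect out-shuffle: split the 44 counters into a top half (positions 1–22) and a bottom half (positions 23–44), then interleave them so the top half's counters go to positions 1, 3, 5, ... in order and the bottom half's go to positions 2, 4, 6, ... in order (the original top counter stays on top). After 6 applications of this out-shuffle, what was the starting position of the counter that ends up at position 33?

23

Work backwards from position 33, undoing one out-shuffle at a time:
33 ← 17 ← 9 ← 5 ← 3 ← 2 ← 23
So the counter now at position 33 started at position 23.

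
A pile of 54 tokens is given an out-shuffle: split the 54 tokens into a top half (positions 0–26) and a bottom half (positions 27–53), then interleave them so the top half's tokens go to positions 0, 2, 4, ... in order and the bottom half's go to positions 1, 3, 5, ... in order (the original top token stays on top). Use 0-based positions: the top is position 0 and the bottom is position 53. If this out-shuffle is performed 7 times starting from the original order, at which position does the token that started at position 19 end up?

47

Track the token's position through each out-shuffle:
19 → 38 → 23 → 46 → 39 → 25 → 50 → 47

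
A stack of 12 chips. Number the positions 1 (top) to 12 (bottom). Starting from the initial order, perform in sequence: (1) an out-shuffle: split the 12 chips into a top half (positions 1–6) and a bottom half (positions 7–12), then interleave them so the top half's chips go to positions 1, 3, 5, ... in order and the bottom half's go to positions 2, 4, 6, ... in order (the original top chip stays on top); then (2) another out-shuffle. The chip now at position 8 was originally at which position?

Undo the operations in reverse order, starting from position 8:
  undo op 2 (out-shuffle, from bottom half): 8 ← 10
  undo op 1 (out-shuffle, from bottom half): 10 ← 11
So the chip at position 8 came from original position 11.

11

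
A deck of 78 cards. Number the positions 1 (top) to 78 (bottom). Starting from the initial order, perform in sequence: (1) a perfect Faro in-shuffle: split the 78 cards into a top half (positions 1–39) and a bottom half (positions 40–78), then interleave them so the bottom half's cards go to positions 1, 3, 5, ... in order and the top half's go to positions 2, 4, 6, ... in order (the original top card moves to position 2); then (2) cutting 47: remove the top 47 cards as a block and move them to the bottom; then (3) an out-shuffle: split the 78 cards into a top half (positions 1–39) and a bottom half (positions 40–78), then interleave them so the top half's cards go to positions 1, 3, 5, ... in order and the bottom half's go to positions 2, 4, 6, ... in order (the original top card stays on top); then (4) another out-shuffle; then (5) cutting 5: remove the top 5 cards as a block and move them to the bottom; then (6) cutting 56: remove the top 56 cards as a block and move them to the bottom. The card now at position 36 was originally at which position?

46

Undo the operations in reverse order, starting from position 36:
  undo op 6 (cut 56): 36 ← 14
  undo op 5 (cut 5): 14 ← 19
  undo op 4 (out-shuffle, from top half): 19 ← 10
  undo op 3 (out-shuffle, from bottom half): 10 ← 44
  undo op 2 (cut 47): 44 ← 13
  undo op 1 (in-shuffle, from bottom half): 13 ← 46
So the card at position 36 came from original position 46.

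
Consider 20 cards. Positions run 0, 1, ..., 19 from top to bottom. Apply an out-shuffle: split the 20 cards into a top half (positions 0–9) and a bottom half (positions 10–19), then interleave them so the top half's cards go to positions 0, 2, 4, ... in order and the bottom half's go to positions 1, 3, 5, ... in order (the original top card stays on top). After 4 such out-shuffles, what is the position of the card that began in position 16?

Track the card's position through each out-shuffle:
16 → 13 → 7 → 14 → 9

9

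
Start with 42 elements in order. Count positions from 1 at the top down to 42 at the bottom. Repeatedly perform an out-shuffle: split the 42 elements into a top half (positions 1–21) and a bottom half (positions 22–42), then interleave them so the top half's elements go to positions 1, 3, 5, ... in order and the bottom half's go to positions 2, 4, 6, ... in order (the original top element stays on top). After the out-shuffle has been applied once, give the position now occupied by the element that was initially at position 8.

15

Track the element's position through each out-shuffle:
8 → 15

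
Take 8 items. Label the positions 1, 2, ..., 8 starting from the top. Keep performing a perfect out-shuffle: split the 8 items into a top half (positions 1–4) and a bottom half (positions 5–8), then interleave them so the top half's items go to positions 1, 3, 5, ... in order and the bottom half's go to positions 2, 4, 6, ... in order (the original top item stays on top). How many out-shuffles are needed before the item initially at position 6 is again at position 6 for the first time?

3

Follow position 6 under repeated out-shuffles:
6 → 4 → 7 → 6
It first returns after 3 out-shuffles.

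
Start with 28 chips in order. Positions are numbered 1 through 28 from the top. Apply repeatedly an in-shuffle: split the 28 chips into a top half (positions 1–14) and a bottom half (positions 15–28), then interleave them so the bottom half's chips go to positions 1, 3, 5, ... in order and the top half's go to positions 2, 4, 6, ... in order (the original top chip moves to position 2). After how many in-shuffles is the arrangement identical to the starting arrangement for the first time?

28

The in-shuffle permutes the 28 positions with cycle lengths [28].
Every chip is home exactly when every cycle has completed a whole number of laps, i.e. after lcm(28) = 28 in-shuffles.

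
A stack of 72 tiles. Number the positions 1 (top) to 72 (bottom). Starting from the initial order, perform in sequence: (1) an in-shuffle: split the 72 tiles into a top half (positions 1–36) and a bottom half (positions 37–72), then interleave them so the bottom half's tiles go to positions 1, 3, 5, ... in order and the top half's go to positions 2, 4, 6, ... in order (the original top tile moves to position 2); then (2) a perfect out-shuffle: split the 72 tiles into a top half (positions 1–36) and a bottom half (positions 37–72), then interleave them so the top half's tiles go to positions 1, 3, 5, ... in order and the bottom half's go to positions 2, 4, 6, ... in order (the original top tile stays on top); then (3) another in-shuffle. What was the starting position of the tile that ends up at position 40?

Undo the operations in reverse order, starting from position 40:
  undo op 3 (in-shuffle, from top half): 40 ← 20
  undo op 2 (out-shuffle, from bottom half): 20 ← 46
  undo op 1 (in-shuffle, from top half): 46 ← 23
So the tile at position 40 came from original position 23.

23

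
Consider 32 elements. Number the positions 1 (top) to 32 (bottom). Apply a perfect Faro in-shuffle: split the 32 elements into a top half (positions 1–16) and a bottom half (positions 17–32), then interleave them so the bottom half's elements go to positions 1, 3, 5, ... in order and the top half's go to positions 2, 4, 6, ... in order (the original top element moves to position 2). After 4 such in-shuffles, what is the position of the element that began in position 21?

6

Track the element's position through each in-shuffle:
21 → 9 → 18 → 3 → 6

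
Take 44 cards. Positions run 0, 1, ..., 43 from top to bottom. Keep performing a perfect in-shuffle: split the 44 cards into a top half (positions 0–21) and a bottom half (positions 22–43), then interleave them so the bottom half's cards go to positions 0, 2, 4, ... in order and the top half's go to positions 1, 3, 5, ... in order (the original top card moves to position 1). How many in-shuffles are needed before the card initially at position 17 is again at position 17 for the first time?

4

Follow position 17 under repeated in-shuffles:
17 → 35 → 26 → 8 → 17
It first returns after 4 in-shuffles.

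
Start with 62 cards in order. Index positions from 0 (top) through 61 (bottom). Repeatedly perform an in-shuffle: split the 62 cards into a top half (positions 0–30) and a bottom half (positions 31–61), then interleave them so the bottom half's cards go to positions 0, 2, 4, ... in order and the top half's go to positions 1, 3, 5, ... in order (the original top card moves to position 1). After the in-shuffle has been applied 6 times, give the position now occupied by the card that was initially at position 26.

Track the card's position through each in-shuffle:
26 → 53 → 44 → 26 → 53 → 44 → 26

26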